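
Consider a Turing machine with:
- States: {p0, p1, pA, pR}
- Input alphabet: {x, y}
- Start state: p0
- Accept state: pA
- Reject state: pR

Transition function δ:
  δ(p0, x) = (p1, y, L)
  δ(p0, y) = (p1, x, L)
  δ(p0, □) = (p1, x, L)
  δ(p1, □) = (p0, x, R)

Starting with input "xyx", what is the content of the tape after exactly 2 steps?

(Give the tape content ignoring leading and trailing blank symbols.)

Execution trace:
Initial: [p0]xyx
Step 1: δ(p0, x) = (p1, y, L) → [p1]□yyx
Step 2: δ(p1, □) = (p0, x, R) → x[p0]yyx

After 2 steps, the tape (ignoring leading/trailing blanks) is: xyyx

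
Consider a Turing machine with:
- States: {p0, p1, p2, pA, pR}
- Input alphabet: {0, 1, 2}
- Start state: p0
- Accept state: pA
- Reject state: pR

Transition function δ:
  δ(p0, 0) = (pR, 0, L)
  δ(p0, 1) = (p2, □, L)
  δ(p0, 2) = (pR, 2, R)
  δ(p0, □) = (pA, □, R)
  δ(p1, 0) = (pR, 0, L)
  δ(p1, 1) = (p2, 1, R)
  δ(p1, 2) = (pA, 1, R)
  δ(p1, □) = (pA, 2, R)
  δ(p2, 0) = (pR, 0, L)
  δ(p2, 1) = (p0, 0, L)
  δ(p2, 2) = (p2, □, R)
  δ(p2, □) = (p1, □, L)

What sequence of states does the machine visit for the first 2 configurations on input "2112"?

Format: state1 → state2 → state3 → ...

Execution trace:
Initial: [p0]2112
Step 1: δ(p0, 2) = (pR, 2, R) → 2[pR]112

The machine reaches the reject state pR and halts.

State sequence: p0 → pR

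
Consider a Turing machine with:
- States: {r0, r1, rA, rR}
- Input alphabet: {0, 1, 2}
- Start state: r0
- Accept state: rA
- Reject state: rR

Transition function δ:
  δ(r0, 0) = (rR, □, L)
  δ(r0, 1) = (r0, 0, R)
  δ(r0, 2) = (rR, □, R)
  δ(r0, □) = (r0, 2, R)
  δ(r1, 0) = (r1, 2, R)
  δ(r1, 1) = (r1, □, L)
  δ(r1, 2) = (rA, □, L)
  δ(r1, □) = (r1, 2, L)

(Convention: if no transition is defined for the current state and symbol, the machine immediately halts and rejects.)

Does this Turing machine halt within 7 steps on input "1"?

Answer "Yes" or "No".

Execution trace:
Initial: [r0]1
Step 1: δ(r0, 1) = (r0, 0, R) → 0[r0]□
Step 2: δ(r0, □) = (r0, 2, R) → 02[r0]□
Step 3: δ(r0, □) = (r0, 2, R) → 022[r0]□
Step 4: δ(r0, □) = (r0, 2, R) → 0222[r0]□
Step 5: δ(r0, □) = (r0, 2, R) → 02222[r0]□
Step 6: δ(r0, □) = (r0, 2, R) → 022222[r0]□
Step 7: δ(r0, □) = (r0, 2, R) → 0222222[r0]□

The machine has not reached a halting state after 7 steps.
The machine did not halt within the 7-step bound.

Answer: No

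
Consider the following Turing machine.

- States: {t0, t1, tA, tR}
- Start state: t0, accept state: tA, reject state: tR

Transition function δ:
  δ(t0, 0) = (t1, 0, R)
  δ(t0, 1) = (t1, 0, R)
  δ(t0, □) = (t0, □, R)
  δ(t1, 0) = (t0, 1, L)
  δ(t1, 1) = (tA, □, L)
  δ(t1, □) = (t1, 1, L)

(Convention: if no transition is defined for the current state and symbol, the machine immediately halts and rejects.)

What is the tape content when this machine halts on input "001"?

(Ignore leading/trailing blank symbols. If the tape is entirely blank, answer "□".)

Execution trace:
Initial: [t0]001
Step 1: δ(t0, 0) = (t1, 0, R) → 0[t1]01
Step 2: δ(t1, 0) = (t0, 1, L) → [t0]011
Step 3: δ(t0, 0) = (t1, 0, R) → 0[t1]11
Step 4: δ(t1, 1) = (tA, □, L) → [tA]0□1

The machine reaches the accept state tA and halts.

Final tape (ignoring leading/trailing blanks): 0□1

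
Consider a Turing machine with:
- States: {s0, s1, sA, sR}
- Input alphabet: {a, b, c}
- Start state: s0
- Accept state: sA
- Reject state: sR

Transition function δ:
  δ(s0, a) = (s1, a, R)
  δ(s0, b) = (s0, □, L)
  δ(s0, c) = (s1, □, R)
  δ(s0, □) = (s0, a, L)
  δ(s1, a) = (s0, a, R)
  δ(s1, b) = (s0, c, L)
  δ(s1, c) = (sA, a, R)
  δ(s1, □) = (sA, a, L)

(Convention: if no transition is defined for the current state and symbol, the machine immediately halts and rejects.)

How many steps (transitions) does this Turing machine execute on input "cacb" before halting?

Execution trace:
Initial: [s0]cacb
Step 1: δ(s0, c) = (s1, □, R) → □[s1]acb
Step 2: δ(s1, a) = (s0, a, R) → □a[s0]cb
Step 3: δ(s0, c) = (s1, □, R) → □a□[s1]b
Step 4: δ(s1, b) = (s0, c, L) → □a[s0]□c
Step 5: δ(s0, □) = (s0, a, L) → □[s0]aac
Step 6: δ(s0, a) = (s1, a, R) → □a[s1]ac
Step 7: δ(s1, a) = (s0, a, R) → □aa[s0]c
Step 8: δ(s0, c) = (s1, □, R) → □aa□[s1]□
Step 9: δ(s1, □) = (sA, a, L) → □aa[sA]□a

The machine reaches the accept state sA and halts.

The machine executed 9 steps before halting.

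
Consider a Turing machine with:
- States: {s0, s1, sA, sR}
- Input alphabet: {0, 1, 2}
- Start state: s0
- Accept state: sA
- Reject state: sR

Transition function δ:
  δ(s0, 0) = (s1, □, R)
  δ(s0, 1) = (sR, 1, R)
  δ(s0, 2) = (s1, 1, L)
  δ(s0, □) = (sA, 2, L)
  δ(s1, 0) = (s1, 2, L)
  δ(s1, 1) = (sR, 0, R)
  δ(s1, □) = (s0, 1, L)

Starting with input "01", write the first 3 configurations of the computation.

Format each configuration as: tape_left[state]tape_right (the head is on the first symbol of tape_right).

Transitions applied:
Step 1: δ(s0, 0) = (s1, □, R)
Step 2: δ(s1, 1) = (sR, 0, R)

The first 3 configurations are:
[s0]01 ⊢ □[s1]1 ⊢ □0[sR]□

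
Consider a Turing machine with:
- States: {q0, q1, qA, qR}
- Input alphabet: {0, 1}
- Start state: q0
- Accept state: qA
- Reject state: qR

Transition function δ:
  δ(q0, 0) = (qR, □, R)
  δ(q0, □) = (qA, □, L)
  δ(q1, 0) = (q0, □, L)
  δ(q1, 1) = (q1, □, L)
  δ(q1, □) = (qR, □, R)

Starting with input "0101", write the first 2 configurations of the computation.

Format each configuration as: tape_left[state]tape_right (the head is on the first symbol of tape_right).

Transitions applied:
Step 1: δ(q0, 0) = (qR, □, R)

The first 2 configurations are:
[q0]0101 ⊢ □[qR]101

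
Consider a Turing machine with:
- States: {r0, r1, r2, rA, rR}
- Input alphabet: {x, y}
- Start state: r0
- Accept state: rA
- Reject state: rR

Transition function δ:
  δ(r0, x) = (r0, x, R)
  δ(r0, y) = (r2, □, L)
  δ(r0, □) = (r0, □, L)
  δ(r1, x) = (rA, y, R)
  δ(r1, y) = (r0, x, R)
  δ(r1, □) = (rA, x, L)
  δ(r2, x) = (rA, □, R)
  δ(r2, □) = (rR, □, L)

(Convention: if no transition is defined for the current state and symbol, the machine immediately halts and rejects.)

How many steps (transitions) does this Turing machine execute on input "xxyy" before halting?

Execution trace:
Initial: [r0]xxyy
Step 1: δ(r0, x) = (r0, x, R) → x[r0]xyy
Step 2: δ(r0, x) = (r0, x, R) → xx[r0]yy
Step 3: δ(r0, y) = (r2, □, L) → x[r2]x□y
Step 4: δ(r2, x) = (rA, □, R) → x□[rA]□y

The machine reaches the accept state rA and halts.

The machine executed 4 steps before halting.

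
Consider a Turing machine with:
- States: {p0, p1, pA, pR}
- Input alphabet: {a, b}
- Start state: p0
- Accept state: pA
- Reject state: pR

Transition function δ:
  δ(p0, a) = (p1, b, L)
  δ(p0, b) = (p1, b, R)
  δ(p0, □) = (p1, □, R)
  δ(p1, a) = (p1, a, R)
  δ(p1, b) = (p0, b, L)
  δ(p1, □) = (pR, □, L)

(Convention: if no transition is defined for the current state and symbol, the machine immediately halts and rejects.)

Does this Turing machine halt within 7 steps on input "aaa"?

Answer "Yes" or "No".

Execution trace:
Initial: [p0]aaa
Step 1: δ(p0, a) = (p1, b, L) → [p1]□baa
Step 2: δ(p1, □) = (pR, □, L) → [pR]□□baa

The machine reaches the reject state pR and halts.
The machine halted after 2 steps (within the 7-step bound).

Answer: Yes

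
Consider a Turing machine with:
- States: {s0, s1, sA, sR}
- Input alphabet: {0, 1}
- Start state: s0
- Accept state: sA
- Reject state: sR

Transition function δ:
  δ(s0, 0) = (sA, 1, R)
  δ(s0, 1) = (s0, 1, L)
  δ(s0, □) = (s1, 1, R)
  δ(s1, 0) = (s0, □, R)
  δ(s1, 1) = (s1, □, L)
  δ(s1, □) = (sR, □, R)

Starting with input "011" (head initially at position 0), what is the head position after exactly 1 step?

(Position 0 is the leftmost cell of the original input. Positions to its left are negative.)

Execution trace (head position shown):
Step 0: [s0]011  (head at position 0)
Step 1: move right → 1[sA]11  (head at position 1)

After 1 step, the head is at position 1.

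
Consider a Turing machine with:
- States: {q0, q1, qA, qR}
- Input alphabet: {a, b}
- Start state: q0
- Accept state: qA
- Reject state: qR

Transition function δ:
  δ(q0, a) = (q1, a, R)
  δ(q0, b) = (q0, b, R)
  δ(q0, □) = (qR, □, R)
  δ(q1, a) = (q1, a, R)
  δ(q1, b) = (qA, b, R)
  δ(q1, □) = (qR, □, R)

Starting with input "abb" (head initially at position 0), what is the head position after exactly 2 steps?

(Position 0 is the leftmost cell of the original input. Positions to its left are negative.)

Execution trace (head position shown):
Step 0: [q0]abb  (head at position 0)
Step 1: move right → a[q1]bb  (head at position 1)
Step 2: move right → ab[qA]b  (head at position 2)

After 2 steps, the head is at position 2.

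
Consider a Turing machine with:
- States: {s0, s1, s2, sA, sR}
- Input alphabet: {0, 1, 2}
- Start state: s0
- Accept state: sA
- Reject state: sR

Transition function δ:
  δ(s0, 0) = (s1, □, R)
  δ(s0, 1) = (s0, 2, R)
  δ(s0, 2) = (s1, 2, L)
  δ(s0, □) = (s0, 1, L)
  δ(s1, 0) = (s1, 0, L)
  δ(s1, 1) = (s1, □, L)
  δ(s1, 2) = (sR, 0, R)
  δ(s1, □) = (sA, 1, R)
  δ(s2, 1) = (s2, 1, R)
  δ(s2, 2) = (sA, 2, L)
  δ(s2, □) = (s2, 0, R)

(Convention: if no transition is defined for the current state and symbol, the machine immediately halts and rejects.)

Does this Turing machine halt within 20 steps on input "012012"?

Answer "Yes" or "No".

Execution trace:
Initial: [s0]012012
Step 1: δ(s0, 0) = (s1, □, R) → □[s1]12012
Step 2: δ(s1, 1) = (s1, □, L) → [s1]□□2012
Step 3: δ(s1, □) = (sA, 1, R) → 1[sA]□2012

The machine reaches the accept state sA and halts.
The machine halted after 3 steps (within the 20-step bound).

Answer: Yes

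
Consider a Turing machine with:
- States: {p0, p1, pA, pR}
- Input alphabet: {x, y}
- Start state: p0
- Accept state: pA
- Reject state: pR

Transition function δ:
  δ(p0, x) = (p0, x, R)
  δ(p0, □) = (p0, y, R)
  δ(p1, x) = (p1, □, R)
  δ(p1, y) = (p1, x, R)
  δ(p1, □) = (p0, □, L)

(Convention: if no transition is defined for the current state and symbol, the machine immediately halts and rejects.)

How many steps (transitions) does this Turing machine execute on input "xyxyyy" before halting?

Execution trace:
Initial: [p0]xyxyyy
Step 1: δ(p0, x) = (p0, x, R) → x[p0]yxyyy

No transition is defined for δ(p0, y). By convention the machine halts and rejects.

The machine executed 1 step before halting.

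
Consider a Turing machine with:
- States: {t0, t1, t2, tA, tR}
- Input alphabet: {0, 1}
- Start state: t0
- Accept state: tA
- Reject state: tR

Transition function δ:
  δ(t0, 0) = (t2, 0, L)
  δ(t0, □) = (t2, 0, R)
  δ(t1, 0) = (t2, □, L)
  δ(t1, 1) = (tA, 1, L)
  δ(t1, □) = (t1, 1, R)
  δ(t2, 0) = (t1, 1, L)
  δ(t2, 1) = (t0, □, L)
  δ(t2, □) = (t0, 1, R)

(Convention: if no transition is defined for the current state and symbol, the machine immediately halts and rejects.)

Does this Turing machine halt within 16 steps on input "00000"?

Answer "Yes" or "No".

Execution trace:
Initial: [t0]00000
Step 1: δ(t0, 0) = (t2, 0, L) → [t2]□00000
Step 2: δ(t2, □) = (t0, 1, R) → 1[t0]00000
Step 3: δ(t0, 0) = (t2, 0, L) → [t2]100000
Step 4: δ(t2, 1) = (t0, □, L) → [t0]□□00000
Step 5: δ(t0, □) = (t2, 0, R) → 0[t2]□00000
Step 6: δ(t2, □) = (t0, 1, R) → 01[t0]00000
Step 7: δ(t0, 0) = (t2, 0, L) → 0[t2]100000
Step 8: δ(t2, 1) = (t0, □, L) → [t0]0□00000
Step 9: δ(t0, 0) = (t2, 0, L) → [t2]□0□00000
Step 10: δ(t2, □) = (t0, 1, R) → 1[t0]0□00000
Step 11: δ(t0, 0) = (t2, 0, L) → [t2]10□00000
Step 12: δ(t2, 1) = (t0, □, L) → [t0]□□0□00000
Step 13: δ(t0, □) = (t2, 0, R) → 0[t2]□0□00000
Step 14: δ(t2, □) = (t0, 1, R) → 01[t0]0□00000
Step 15: δ(t0, 0) = (t2, 0, L) → 0[t2]10□00000
Step 16: δ(t2, 1) = (t0, □, L) → [t0]0□0□00000

The machine has not reached a halting state after 16 steps.
The machine did not halt within the 16-step bound.

Answer: No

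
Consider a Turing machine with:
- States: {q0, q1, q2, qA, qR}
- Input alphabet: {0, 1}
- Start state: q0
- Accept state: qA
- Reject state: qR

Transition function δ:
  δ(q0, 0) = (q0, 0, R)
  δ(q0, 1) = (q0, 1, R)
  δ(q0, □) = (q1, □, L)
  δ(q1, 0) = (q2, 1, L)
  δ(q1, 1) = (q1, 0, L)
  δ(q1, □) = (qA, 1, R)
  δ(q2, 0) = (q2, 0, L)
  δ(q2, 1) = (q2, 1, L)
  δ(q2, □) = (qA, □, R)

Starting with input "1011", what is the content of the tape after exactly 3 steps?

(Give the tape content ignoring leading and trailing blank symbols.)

Execution trace:
Initial: [q0]1011
Step 1: δ(q0, 1) = (q0, 1, R) → 1[q0]011
Step 2: δ(q0, 0) = (q0, 0, R) → 10[q0]11
Step 3: δ(q0, 1) = (q0, 1, R) → 101[q0]1

After 3 steps, the tape (ignoring leading/trailing blanks) is: 1011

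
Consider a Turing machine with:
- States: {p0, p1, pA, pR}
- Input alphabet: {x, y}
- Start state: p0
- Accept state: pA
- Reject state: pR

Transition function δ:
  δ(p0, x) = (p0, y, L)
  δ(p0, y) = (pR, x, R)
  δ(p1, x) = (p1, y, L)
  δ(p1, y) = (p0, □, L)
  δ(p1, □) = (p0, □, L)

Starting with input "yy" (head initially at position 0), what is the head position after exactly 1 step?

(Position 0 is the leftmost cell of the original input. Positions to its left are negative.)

Execution trace (head position shown):
Step 0: [p0]yy  (head at position 0)
Step 1: move right → x[pR]y  (head at position 1)

After 1 step, the head is at position 1.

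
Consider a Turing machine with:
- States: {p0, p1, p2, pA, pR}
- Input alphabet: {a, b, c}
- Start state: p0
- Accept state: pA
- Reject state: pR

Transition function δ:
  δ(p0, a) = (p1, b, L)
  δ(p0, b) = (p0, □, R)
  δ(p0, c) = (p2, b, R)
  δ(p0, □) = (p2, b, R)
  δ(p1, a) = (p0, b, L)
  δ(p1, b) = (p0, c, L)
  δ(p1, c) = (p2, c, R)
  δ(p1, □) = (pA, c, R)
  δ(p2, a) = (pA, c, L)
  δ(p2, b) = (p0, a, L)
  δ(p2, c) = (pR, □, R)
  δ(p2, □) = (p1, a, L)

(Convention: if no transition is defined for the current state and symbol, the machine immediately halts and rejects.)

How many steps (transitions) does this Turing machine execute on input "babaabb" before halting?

Execution trace:
Initial: [p0]babaabb
Step 1: δ(p0, b) = (p0, □, R) → □[p0]abaabb
Step 2: δ(p0, a) = (p1, b, L) → [p1]□bbaabb
Step 3: δ(p1, □) = (pA, c, R) → c[pA]bbaabb

The machine reaches the accept state pA and halts.

The machine executed 3 steps before halting.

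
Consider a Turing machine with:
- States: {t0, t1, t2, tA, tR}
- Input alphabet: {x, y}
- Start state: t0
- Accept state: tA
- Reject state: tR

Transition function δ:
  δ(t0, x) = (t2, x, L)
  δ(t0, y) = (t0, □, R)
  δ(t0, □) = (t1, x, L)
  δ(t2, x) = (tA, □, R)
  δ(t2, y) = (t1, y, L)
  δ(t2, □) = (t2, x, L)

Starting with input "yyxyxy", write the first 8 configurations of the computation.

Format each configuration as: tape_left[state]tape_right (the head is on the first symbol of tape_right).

Transitions applied:
Step 1: δ(t0, y) = (t0, □, R)
Step 2: δ(t0, y) = (t0, □, R)
Step 3: δ(t0, x) = (t2, x, L)
Step 4: δ(t2, □) = (t2, x, L)
Step 5: δ(t2, □) = (t2, x, L)
Step 6: δ(t2, □) = (t2, x, L)
Step 7: δ(t2, □) = (t2, x, L)

The first 8 configurations are:
[t0]yyxyxy ⊢ □[t0]yxyxy ⊢ □□[t0]xyxy ⊢ □[t2]□xyxy ⊢ [t2]□xxyxy ⊢ [t2]□xxxyxy ⊢ [t2]□xxxxyxy ⊢ [t2]□xxxxxyxy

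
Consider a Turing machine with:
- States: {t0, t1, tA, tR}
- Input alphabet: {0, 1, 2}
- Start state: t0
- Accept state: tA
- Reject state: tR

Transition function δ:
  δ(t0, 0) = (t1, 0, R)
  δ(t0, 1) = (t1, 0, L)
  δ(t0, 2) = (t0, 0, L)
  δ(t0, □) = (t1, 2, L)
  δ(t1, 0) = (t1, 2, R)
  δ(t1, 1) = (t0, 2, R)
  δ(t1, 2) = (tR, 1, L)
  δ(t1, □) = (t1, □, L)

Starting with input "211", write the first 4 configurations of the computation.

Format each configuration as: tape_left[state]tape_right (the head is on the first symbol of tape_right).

Transitions applied:
Step 1: δ(t0, 2) = (t0, 0, L)
Step 2: δ(t0, □) = (t1, 2, L)
Step 3: δ(t1, □) = (t1, □, L)

The first 4 configurations are:
[t0]211 ⊢ [t0]□011 ⊢ [t1]□2011 ⊢ [t1]□□2011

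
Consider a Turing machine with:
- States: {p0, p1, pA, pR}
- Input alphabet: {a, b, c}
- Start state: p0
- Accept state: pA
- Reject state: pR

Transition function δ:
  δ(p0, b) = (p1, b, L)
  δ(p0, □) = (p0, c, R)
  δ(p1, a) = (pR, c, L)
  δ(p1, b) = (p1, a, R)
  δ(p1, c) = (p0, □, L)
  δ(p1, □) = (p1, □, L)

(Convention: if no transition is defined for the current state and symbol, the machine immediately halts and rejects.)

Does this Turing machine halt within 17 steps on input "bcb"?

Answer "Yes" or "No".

Execution trace:
Initial: [p0]bcb
Step 1: δ(p0, b) = (p1, b, L) → [p1]□bcb
Step 2: δ(p1, □) = (p1, □, L) → [p1]□□bcb
Step 3: δ(p1, □) = (p1, □, L) → [p1]□□□bcb
Step 4: δ(p1, □) = (p1, □, L) → [p1]□□□□bcb
Step 5: δ(p1, □) = (p1, □, L) → [p1]□□□□□bcb
Step 6: δ(p1, □) = (p1, □, L) → [p1]□□□□□□bcb
Step 7: δ(p1, □) = (p1, □, L) → [p1]□□□□□□□bcb
Step 8: δ(p1, □) = (p1, □, L) → [p1]□□□□□□□□bcb
Step 9: δ(p1, □) = (p1, □, L) → [p1]□□□□□□□□□bcb
Step 10: δ(p1, □) = (p1, □, L) → [p1]□□□□□□□□□□bcb
Step 11: δ(p1, □) = (p1, □, L) → [p1]□□□□□□□□□□□bcb
Step 12: δ(p1, □) = (p1, □, L) → [p1]□□□□□□□□□□□□bcb
Step 13: δ(p1, □) = (p1, □, L) → [p1]□□□□□□□□□□□□□bcb
Step 14: δ(p1, □) = (p1, □, L) → [p1]□□□□□□□□□□□□□□bcb
Step 15: δ(p1, □) = (p1, □, L) → [p1]□□□□□□□□□□□□□□□bcb
Step 16: δ(p1, □) = (p1, □, L) → [p1]□□□□□□□□□□□□□□□□bcb
Step 17: δ(p1, □) = (p1, □, L) → [p1]□□□□□□□□□□□□□□□□□bcb

The machine has not reached a halting state after 17 steps.
The machine did not halt within the 17-step bound.

Answer: No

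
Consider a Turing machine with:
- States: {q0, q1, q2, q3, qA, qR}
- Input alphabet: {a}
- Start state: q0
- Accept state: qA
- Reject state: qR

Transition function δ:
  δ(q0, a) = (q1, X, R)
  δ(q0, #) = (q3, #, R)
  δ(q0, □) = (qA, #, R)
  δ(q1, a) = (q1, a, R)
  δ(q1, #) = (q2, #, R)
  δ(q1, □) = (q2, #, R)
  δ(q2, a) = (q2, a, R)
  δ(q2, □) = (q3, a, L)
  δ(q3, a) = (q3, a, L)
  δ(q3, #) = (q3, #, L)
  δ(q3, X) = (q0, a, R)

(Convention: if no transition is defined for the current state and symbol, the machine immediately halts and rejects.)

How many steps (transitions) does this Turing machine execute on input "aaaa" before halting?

Execution trace:
Initial: [q0]aaaa
Step 1: δ(q0, a) = (q1, X, R) → X[q1]aaa
Step 2: δ(q1, a) = (q1, a, R) → Xa[q1]aa
Step 3: δ(q1, a) = (q1, a, R) → Xaa[q1]a
Step 4: δ(q1, a) = (q1, a, R) → Xaaa[q1]□
Step 5: δ(q1, □) = (q2, #, R) → Xaaa#[q2]□
Step 6: δ(q2, □) = (q3, a, L) → Xaaa[q3]#a
Step 7: δ(q3, #) = (q3, #, L) → Xaa[q3]a#a
Step 8: δ(q3, a) = (q3, a, L) → Xa[q3]aa#a
Step 9: δ(q3, a) = (q3, a, L) → X[q3]aaa#a
Step 10: δ(q3, a) = (q3, a, L) → [q3]Xaaa#a
Step 11: δ(q3, X) = (q0, a, R) → a[q0]aaa#a
Step 12: δ(q0, a) = (q1, X, R) → aX[q1]aa#a
Step 13: δ(q1, a) = (q1, a, R) → aXa[q1]a#a
Step 14: δ(q1, a) = (q1, a, R) → aXaa[q1]#a
Step 15: δ(q1, #) = (q2, #, R) → aXaa#[q2]a
Step 16: δ(q2, a) = (q2, a, R) → aXaa#a[q2]□
Step 17: δ(q2, □) = (q3, a, L) → aXaa#[q3]aa
Step 18: δ(q3, a) = (q3, a, L) → aXaa[q3]#aa
Step 19: δ(q3, #) = (q3, #, L) → aXa[q3]a#aa
Step 20: δ(q3, a) = (q3, a, L) → aX[q3]aa#aa
Step 21: δ(q3, a) = (q3, a, L) → a[q3]Xaa#aa
Step 22: δ(q3, X) = (q0, a, R) → aa[q0]aa#aa
Step 23: δ(q0, a) = (q1, X, R) → aaX[q1]a#aa
Step 24: δ(q1, a) = (q1, a, R) → aaXa[q1]#aa
Step 25: δ(q1, #) = (q2, #, R) → aaXa#[q2]aa
Step 26: δ(q2, a) = (q2, a, R) → aaXa#a[q2]a
Step 27: δ(q2, a) = (q2, a, R) → aaXa#aa[q2]□
Step 28: δ(q2, □) = (q3, a, L) → aaXa#a[q3]aa
Step 29: δ(q3, a) = (q3, a, L) → aaXa#[q3]aaa
Step 30: δ(q3, a) = (q3, a, L) → aaXa[q3]#aaa
Step 31: δ(q3, #) = (q3, #, L) → aaX[q3]a#aaa
Step 32: δ(q3, a) = (q3, a, L) → aa[q3]Xa#aaa
Step 33: δ(q3, X) = (q0, a, R) → aaa[q0]a#aaa
Step 34: δ(q0, a) = (q1, X, R) → aaaX[q1]#aaa
Step 35: δ(q1, #) = (q2, #, R) → aaaX#[q2]aaa
Step 36: δ(q2, a) = (q2, a, R) → aaaX#a[q2]aa
Step 37: δ(q2, a) = (q2, a, R) → aaaX#aa[q2]a
Step 38: δ(q2, a) = (q2, a, R) → aaaX#aaa[q2]□
Step 39: δ(q2, □) = (q3, a, L) → aaaX#aa[q3]aa
Step 40: δ(q3, a) = (q3, a, L) → aaaX#a[q3]aaa
Step 41: δ(q3, a) = (q3, a, L) → aaaX#[q3]aaaa
Step 42: δ(q3, a) = (q3, a, L) → aaaX[q3]#aaaa
Step 43: δ(q3, #) = (q3, #, L) → aaa[q3]X#aaaa
Step 44: δ(q3, X) = (q0, a, R) → aaaa[q0]#aaaa
Step 45: δ(q0, #) = (q3, #, R) → aaaa#[q3]aaaa
Step 46: δ(q3, a) = (q3, a, L) → aaaa[q3]#aaaa
Step 47: δ(q3, #) = (q3, #, L) → aaa[q3]a#aaaa
Step 48: δ(q3, a) = (q3, a, L) → aa[q3]aa#aaaa
Step 49: δ(q3, a) = (q3, a, L) → a[q3]aaa#aaaa
Step 50: δ(q3, a) = (q3, a, L) → [q3]aaaa#aaaa
Step 51: δ(q3, a) = (q3, a, L) → [q3]□aaaa#aaaa

No transition is defined for δ(q3, □). By convention the machine halts and rejects.

The machine executed 51 steps before halting.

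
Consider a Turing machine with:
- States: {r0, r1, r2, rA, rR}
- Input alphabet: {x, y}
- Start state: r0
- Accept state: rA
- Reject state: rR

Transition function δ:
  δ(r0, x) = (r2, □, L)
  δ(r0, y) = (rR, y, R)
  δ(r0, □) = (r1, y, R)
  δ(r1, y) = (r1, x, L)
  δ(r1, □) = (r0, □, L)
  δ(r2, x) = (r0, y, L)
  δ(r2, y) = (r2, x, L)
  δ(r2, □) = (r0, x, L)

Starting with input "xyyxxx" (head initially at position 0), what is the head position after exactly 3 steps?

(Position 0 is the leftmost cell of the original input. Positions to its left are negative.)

Execution trace (head position shown):
Step 0: [r0]xyyxxx  (head at position 0)
Step 1: move left → [r2]□□yyxxx  (head at position -1)
Step 2: move left → [r0]□x□yyxxx  (head at position -2)
Step 3: move right → y[r1]x□yyxxx  (head at position -1)

After 3 steps, the head is at position -1.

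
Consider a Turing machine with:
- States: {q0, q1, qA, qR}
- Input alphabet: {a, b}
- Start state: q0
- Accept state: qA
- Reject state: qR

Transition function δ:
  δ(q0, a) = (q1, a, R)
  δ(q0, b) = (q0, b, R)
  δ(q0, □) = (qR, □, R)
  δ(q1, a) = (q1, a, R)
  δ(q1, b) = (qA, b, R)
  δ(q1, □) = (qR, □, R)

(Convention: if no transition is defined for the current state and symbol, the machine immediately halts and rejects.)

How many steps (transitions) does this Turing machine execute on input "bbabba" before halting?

Execution trace:
Initial: [q0]bbabba
Step 1: δ(q0, b) = (q0, b, R) → b[q0]babba
Step 2: δ(q0, b) = (q0, b, R) → bb[q0]abba
Step 3: δ(q0, a) = (q1, a, R) → bba[q1]bba
Step 4: δ(q1, b) = (qA, b, R) → bbab[qA]ba

The machine reaches the accept state qA and halts.

The machine executed 4 steps before halting.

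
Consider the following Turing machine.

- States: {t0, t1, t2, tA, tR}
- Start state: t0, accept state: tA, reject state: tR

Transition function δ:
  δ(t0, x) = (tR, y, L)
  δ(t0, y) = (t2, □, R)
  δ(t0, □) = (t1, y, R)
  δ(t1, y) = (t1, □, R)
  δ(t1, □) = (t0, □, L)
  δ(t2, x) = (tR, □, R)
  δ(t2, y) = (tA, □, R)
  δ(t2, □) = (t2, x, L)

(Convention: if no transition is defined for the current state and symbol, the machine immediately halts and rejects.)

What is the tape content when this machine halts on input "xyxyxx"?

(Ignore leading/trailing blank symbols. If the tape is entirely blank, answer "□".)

Execution trace:
Initial: [t0]xyxyxx
Step 1: δ(t0, x) = (tR, y, L) → [tR]□yyxyxx

The machine reaches the reject state tR and halts.

Final tape (ignoring leading/trailing blanks): yyxyxx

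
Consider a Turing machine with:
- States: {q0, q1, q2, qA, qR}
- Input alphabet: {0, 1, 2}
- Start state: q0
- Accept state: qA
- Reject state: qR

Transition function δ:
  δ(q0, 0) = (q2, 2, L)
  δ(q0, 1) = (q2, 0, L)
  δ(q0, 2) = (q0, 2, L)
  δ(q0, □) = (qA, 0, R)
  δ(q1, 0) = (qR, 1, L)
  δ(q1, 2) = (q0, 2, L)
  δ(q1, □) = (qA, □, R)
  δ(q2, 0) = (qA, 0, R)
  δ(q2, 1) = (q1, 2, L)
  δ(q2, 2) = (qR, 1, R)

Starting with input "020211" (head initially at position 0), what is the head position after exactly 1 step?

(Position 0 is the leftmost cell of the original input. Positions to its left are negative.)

Execution trace (head position shown):
Step 0: [q0]020211  (head at position 0)
Step 1: move left → [q2]□220211  (head at position -1)

After 1 step, the head is at position -1.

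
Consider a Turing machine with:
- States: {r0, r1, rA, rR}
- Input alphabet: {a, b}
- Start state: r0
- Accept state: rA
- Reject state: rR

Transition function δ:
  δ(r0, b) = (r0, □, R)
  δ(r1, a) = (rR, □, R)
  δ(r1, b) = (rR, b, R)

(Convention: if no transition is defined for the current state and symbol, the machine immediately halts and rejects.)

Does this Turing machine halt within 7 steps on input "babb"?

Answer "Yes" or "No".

Execution trace:
Initial: [r0]babb
Step 1: δ(r0, b) = (r0, □, R) → □[r0]abb

No transition is defined for δ(r0, a). By convention the machine halts and rejects.
The machine halted after 1 step (within the 7-step bound).

Answer: Yes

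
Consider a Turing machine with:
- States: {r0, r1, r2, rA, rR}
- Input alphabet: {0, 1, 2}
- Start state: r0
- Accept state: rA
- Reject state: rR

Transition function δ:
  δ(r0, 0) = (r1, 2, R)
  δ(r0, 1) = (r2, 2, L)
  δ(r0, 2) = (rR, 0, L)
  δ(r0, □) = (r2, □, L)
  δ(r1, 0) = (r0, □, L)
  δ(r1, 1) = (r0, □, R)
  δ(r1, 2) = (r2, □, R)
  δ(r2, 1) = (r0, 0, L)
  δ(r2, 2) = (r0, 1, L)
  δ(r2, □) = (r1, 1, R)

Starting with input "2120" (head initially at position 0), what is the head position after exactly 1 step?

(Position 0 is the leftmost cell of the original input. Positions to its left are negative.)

Execution trace (head position shown):
Step 0: [r0]2120  (head at position 0)
Step 1: move left → [rR]□0120  (head at position -1)

After 1 step, the head is at position -1.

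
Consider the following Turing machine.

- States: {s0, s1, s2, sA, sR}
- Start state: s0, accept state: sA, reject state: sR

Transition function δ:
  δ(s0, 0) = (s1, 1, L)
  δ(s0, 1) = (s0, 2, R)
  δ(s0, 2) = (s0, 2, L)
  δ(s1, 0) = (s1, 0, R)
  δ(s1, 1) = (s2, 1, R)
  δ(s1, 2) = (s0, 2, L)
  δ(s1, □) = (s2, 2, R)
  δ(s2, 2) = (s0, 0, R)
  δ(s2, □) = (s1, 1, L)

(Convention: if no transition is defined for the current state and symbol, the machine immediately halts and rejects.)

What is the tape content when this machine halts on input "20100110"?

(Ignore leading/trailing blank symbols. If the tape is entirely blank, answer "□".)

Execution trace:
Initial: [s0]20100110
Step 1: δ(s0, 2) = (s0, 2, L) → [s0]□20100110

No transition is defined for δ(s0, □). By convention the machine halts and rejects.

Final tape (ignoring leading/trailing blanks): 20100110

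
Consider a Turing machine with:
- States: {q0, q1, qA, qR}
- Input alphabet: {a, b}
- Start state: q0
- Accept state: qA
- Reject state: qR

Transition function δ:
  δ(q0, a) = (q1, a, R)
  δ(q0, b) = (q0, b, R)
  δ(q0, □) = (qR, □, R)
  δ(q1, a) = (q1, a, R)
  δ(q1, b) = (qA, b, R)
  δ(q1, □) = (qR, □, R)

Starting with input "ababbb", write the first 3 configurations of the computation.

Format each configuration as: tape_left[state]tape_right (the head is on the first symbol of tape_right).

Transitions applied:
Step 1: δ(q0, a) = (q1, a, R)
Step 2: δ(q1, b) = (qA, b, R)

The first 3 configurations are:
[q0]ababbb ⊢ a[q1]babbb ⊢ ab[qA]abbb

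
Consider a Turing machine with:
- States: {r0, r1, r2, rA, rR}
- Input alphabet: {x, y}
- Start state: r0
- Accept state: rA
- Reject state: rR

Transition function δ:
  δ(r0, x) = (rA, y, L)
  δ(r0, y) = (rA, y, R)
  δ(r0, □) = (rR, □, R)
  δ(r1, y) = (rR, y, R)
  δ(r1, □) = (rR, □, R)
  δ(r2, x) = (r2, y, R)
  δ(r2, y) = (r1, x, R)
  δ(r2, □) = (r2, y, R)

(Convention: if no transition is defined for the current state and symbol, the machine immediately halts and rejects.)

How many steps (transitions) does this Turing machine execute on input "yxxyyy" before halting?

Execution trace:
Initial: [r0]yxxyyy
Step 1: δ(r0, y) = (rA, y, R) → y[rA]xxyyy

The machine reaches the accept state rA and halts.

The machine executed 1 step before halting.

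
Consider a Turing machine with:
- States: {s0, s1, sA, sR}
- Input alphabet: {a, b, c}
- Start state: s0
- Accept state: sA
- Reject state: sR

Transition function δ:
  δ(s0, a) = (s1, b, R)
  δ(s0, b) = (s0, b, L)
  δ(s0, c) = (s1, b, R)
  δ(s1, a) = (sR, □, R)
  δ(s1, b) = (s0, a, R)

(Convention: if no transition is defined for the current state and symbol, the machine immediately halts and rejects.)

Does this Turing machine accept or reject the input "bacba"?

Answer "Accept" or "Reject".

Execution trace:
Initial: [s0]bacba
Step 1: δ(s0, b) = (s0, b, L) → [s0]□bacba

No transition is defined for δ(s0, □). By convention the machine halts and rejects.

Answer: Reject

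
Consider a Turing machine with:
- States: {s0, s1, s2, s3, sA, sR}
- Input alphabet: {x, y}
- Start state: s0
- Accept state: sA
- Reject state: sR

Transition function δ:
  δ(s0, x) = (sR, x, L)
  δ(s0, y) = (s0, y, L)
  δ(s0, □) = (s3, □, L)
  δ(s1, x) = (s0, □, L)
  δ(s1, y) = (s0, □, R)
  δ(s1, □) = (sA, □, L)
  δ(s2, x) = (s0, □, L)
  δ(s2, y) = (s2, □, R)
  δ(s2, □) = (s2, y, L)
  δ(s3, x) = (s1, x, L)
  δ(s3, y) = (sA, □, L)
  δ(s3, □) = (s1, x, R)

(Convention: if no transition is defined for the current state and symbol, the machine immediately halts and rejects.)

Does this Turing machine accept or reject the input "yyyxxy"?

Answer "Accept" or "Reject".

Execution trace:
Initial: [s0]yyyxxy
Step 1: δ(s0, y) = (s0, y, L) → [s0]□yyyxxy
Step 2: δ(s0, □) = (s3, □, L) → [s3]□□yyyxxy
Step 3: δ(s3, □) = (s1, x, R) → x[s1]□yyyxxy
Step 4: δ(s1, □) = (sA, □, L) → [sA]x□yyyxxy

The machine reaches the accept state sA and halts.

Answer: Accept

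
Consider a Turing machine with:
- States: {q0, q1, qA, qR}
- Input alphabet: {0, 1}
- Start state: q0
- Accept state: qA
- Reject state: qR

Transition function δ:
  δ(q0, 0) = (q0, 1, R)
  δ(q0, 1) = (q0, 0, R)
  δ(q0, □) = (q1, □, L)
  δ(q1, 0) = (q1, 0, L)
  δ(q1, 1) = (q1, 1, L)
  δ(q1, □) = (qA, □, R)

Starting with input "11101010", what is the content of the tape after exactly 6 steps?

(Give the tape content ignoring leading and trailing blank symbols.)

Execution trace:
Initial: [q0]11101010
Step 1: δ(q0, 1) = (q0, 0, R) → 0[q0]1101010
Step 2: δ(q0, 1) = (q0, 0, R) → 00[q0]101010
Step 3: δ(q0, 1) = (q0, 0, R) → 000[q0]01010
Step 4: δ(q0, 0) = (q0, 1, R) → 0001[q0]1010
Step 5: δ(q0, 1) = (q0, 0, R) → 00010[q0]010
Step 6: δ(q0, 0) = (q0, 1, R) → 000101[q0]10

After 6 steps, the tape (ignoring leading/trailing blanks) is: 00010110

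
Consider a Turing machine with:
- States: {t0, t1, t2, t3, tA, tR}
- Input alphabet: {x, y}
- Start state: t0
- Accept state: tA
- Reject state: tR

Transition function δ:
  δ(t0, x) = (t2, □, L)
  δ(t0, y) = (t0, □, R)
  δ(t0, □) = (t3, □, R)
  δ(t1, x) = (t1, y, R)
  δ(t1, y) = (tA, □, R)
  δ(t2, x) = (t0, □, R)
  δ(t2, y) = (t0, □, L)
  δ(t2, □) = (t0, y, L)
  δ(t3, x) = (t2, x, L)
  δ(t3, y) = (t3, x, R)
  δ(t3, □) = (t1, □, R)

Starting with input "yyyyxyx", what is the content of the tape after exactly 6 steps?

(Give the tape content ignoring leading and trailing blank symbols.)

Execution trace:
Initial: [t0]yyyyxyx
Step 1: δ(t0, y) = (t0, □, R) → □[t0]yyyxyx
Step 2: δ(t0, y) = (t0, □, R) → □□[t0]yyxyx
Step 3: δ(t0, y) = (t0, □, R) → □□□[t0]yxyx
Step 4: δ(t0, y) = (t0, □, R) → □□□□[t0]xyx
Step 5: δ(t0, x) = (t2, □, L) → □□□[t2]□□yx
Step 6: δ(t2, □) = (t0, y, L) → □□[t0]□y□yx

After 6 steps, the tape (ignoring leading/trailing blanks) is: y□yx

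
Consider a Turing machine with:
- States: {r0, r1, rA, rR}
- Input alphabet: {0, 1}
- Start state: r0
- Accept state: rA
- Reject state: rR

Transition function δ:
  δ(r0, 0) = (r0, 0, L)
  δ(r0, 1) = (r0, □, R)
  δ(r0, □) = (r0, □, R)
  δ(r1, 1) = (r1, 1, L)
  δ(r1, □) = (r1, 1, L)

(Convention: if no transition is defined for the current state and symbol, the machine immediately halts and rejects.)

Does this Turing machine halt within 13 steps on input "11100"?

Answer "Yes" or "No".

Execution trace:
Initial: [r0]11100
Step 1: δ(r0, 1) = (r0, □, R) → □[r0]1100
Step 2: δ(r0, 1) = (r0, □, R) → □□[r0]100
Step 3: δ(r0, 1) = (r0, □, R) → □□□[r0]00
Step 4: δ(r0, 0) = (r0, 0, L) → □□[r0]□00
Step 5: δ(r0, □) = (r0, □, R) → □□□[r0]00
Step 6: δ(r0, 0) = (r0, 0, L) → □□[r0]□00
Step 7: δ(r0, □) = (r0, □, R) → □□□[r0]00
Step 8: δ(r0, 0) = (r0, 0, L) → □□[r0]□00
Step 9: δ(r0, □) = (r0, □, R) → □□□[r0]00
Step 10: δ(r0, 0) = (r0, 0, L) → □□[r0]□00
Step 11: δ(r0, □) = (r0, □, R) → □□□[r0]00
Step 12: δ(r0, 0) = (r0, 0, L) → □□[r0]□00
Step 13: δ(r0, □) = (r0, □, R) → □□□[r0]00

The machine has not reached a halting state after 13 steps.
The machine did not halt within the 13-step bound.

Answer: No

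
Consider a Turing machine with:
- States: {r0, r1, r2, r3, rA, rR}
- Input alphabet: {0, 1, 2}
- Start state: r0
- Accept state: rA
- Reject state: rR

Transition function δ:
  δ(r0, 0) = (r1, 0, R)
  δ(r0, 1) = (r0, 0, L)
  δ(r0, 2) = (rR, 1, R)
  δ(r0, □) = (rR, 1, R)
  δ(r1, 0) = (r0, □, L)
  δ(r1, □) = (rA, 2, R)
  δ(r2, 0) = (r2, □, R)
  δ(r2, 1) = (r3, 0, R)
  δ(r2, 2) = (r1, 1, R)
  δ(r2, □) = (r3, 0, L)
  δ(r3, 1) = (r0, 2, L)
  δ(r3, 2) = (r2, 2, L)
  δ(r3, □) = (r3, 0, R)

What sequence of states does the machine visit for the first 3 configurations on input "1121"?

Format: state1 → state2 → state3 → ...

Execution trace:
Initial: [r0]1121
Step 1: δ(r0, 1) = (r0, 0, L) → [r0]□0121
Step 2: δ(r0, □) = (rR, 1, R) → 1[rR]0121

The machine reaches the reject state rR and halts.

State sequence: r0 → r0 → rR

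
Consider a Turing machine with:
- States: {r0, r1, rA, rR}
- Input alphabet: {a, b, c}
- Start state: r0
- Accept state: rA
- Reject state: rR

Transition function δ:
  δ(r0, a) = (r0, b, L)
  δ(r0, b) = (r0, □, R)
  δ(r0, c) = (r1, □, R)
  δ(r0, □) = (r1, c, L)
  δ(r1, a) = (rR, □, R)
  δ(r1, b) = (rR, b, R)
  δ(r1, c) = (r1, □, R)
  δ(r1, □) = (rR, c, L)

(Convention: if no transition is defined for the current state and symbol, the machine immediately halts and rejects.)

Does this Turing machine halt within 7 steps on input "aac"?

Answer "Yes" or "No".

Execution trace:
Initial: [r0]aac
Step 1: δ(r0, a) = (r0, b, L) → [r0]□bac
Step 2: δ(r0, □) = (r1, c, L) → [r1]□cbac
Step 3: δ(r1, □) = (rR, c, L) → [rR]□ccbac

The machine reaches the reject state rR and halts.
The machine halted after 3 steps (within the 7-step bound).

Answer: Yes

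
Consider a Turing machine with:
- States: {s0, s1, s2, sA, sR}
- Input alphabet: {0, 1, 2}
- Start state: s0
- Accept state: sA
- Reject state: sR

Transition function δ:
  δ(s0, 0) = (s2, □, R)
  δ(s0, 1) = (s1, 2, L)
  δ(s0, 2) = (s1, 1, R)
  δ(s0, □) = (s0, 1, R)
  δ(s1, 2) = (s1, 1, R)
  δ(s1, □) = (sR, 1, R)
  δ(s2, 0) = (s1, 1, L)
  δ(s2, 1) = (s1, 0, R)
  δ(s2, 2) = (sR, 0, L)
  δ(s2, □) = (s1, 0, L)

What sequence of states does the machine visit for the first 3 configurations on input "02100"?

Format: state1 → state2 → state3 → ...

Execution trace:
Initial: [s0]02100
Step 1: δ(s0, 0) = (s2, □, R) → □[s2]2100
Step 2: δ(s2, 2) = (sR, 0, L) → [sR]□0100

The machine reaches the reject state sR and halts.

State sequence: s0 → s2 → sR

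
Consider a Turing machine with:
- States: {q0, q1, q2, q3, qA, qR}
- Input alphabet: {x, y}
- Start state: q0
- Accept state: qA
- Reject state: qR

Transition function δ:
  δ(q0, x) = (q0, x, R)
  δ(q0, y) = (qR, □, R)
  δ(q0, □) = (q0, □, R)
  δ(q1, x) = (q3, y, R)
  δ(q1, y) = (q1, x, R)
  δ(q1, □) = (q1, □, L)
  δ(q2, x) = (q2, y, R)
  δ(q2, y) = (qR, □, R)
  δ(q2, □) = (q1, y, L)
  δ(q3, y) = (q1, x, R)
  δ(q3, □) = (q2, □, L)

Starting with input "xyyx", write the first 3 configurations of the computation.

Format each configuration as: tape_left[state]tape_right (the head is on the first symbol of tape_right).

Transitions applied:
Step 1: δ(q0, x) = (q0, x, R)
Step 2: δ(q0, y) = (qR, □, R)

The first 3 configurations are:
[q0]xyyx ⊢ x[q0]yyx ⊢ x□[qR]yx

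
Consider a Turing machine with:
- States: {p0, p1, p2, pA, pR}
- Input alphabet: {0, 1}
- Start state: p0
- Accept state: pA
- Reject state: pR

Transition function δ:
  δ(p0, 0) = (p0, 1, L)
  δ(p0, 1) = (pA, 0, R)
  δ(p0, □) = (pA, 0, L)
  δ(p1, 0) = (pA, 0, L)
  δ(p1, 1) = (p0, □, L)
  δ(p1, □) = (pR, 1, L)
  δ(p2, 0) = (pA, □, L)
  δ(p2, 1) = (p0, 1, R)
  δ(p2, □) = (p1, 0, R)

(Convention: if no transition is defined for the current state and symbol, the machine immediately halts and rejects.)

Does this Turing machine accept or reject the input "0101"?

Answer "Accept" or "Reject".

Execution trace:
Initial: [p0]0101
Step 1: δ(p0, 0) = (p0, 1, L) → [p0]□1101
Step 2: δ(p0, □) = (pA, 0, L) → [pA]□01101

The machine reaches the accept state pA and halts.

Answer: Accept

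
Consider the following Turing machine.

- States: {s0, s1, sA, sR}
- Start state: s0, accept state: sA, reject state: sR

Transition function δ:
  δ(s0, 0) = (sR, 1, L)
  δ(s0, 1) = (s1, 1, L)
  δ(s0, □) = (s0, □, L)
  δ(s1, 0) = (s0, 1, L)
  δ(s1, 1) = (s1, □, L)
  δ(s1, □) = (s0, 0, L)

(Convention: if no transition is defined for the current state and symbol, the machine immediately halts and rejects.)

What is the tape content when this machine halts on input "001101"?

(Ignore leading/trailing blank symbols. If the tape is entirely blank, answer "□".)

Execution trace:
Initial: [s0]001101
Step 1: δ(s0, 0) = (sR, 1, L) → [sR]□101101

The machine reaches the reject state sR and halts.

Final tape (ignoring leading/trailing blanks): 101101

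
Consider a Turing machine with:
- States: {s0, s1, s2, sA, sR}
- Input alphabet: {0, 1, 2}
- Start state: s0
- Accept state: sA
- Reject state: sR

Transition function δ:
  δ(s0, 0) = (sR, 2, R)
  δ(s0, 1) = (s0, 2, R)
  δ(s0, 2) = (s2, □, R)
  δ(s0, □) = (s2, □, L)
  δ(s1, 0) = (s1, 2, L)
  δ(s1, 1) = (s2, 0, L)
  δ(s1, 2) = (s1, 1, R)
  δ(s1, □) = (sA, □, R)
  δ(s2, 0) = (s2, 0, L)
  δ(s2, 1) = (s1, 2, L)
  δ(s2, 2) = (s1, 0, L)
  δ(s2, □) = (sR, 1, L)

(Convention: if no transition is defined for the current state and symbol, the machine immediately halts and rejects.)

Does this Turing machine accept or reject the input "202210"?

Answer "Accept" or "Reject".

Execution trace:
Initial: [s0]202210
Step 1: δ(s0, 2) = (s2, □, R) → □[s2]02210
Step 2: δ(s2, 0) = (s2, 0, L) → [s2]□02210
Step 3: δ(s2, □) = (sR, 1, L) → [sR]□102210

The machine reaches the reject state sR and halts.

Answer: Reject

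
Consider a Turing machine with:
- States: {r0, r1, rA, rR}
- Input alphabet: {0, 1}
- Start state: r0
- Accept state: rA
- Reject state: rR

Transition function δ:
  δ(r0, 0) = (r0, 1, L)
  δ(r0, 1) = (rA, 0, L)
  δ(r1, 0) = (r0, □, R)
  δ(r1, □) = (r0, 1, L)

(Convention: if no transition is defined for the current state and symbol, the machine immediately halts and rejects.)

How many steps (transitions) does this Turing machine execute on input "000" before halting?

Execution trace:
Initial: [r0]000
Step 1: δ(r0, 0) = (r0, 1, L) → [r0]□100

No transition is defined for δ(r0, □). By convention the machine halts and rejects.

The machine executed 1 step before halting.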